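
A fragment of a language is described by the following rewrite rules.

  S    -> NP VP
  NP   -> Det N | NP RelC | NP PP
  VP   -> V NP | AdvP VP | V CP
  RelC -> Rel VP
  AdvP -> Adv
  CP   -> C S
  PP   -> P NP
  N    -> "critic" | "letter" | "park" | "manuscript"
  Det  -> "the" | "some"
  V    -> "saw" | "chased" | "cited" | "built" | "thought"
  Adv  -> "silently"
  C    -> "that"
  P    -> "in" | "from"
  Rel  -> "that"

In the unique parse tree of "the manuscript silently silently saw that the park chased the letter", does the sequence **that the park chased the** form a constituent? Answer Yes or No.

No

[S [NP [Det the] [N manuscript]] [VP [AdvP [Adv silently]] [VP [AdvP [Adv silently]] [VP [V saw] [CP [C that] [S [NP [Det the] [N park]] [VP [V chased] [NP [Det the] [N letter]]]]]]]]]
The smallest constituent containing 'that the park chased the' is the CP spanning 'that the park chased the letter'; no single node in the tree dominates exactly the given words.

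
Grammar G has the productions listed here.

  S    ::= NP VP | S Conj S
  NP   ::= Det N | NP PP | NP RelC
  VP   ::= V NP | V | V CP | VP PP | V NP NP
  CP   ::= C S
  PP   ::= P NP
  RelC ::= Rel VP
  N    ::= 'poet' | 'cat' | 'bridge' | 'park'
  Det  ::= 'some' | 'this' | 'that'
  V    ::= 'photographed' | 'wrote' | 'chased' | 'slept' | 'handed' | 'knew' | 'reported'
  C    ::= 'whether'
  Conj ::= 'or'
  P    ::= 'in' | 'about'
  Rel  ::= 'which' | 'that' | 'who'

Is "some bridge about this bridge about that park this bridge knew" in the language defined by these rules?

Ungrammatical

For S → NP VP, every NP-prefix leaves a non-VP remainder: after 'some bridge' the remainder is not a VP; after 'some bridge about this bridge' the remainder is not a VP; after 'some bridge about this bridge about that park' the remainder is not a VP. The alternative S rule S → S Conj S likewise has no satisfying split.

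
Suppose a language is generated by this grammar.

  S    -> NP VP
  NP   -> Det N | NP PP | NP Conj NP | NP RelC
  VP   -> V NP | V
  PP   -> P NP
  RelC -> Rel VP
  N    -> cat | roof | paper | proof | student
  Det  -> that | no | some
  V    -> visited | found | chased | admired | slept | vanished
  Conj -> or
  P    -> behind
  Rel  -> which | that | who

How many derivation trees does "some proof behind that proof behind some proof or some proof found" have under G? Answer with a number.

Two of the 5 distinct bracketings:
[S [NP [NP [Det some] [N proof]] [PP [P behind] [NP [NP [Det that] [N proof]] [PP [P behind] [NP [NP [Det some] [N proof]] [Conj or] [NP [Det some] [N proof]]]]]]] [VP [V found]]]
[S [NP [NP [Det some] [N proof]] [PP [P behind] [NP [NP [NP [Det that] [N proof]] [PP [P behind] [NP [Det some] [N proof]]]] [Conj or] [NP [Det some] [N proof]]]]] [VP [V found]]]
The trees differ in how a recursive rule is bracketed over the same span.

5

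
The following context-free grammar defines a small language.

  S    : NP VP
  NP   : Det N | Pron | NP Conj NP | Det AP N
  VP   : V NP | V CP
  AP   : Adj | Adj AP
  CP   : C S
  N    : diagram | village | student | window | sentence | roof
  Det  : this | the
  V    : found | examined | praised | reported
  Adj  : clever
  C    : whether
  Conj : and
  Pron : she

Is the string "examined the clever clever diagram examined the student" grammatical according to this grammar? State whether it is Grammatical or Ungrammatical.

For S → NP VP, no prefix of the string parses as an NP.

Ungrammatical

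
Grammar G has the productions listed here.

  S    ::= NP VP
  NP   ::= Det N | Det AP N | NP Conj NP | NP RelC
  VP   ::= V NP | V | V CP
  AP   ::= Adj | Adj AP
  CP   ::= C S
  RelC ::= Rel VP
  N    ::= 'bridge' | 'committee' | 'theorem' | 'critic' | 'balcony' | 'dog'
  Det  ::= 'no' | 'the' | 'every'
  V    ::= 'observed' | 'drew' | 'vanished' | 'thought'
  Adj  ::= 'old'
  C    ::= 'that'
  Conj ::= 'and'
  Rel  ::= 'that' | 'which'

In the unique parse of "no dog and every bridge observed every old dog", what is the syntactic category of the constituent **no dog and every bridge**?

[S [NP [NP [Det no] [N dog]] [Conj and] [NP [Det every] [N bridge]]] [VP [V observed] [NP [Det every] [AP [Adj old]] [N dog]]]]
The span 'no dog and every bridge' is the NP node built by NP → NP Conj NP.

NP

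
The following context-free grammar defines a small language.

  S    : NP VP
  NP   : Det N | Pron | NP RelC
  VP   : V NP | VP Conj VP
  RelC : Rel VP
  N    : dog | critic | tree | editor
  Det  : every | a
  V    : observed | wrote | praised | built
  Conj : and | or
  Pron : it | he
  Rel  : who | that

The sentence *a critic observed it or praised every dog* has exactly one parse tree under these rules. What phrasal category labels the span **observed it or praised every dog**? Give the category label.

VP

S
  NP
    Det: a
    N: critic
  VP
    VP
      V: observed
      NP
        Pron: it
    Conj: or
    VP
      V: praised
      NP
        Det: every
        N: dog
The span 'observed it or praised every dog' is the VP node built by VP → VP Conj VP.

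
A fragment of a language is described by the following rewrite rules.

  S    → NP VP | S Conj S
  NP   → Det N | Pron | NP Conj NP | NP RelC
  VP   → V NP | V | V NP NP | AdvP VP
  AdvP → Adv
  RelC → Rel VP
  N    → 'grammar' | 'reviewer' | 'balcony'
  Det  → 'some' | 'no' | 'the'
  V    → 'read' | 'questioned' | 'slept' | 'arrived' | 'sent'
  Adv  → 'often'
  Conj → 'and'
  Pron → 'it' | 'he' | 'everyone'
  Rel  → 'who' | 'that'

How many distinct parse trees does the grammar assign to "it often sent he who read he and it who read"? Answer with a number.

7

Two of the 7 distinct bracketings:
[S [NP [Pron it]] [VP [AdvP [Adv often]] [VP [V sent] [NP [NP [NP [Pron he]] [RelC [Rel who] [VP [V read] [NP [Pron he]]]]] [Conj and] [NP [NP [Pron it]] [RelC [Rel who] [VP [V read]]]]]]]]
[S [NP [Pron it]] [VP [AdvP [Adv often]] [VP [V sent] [NP [NP [Pron he]] [RelC [Rel who] [VP [V read] [NP [NP [Pron he]] [Conj and] [NP [NP [Pron it]] [RelC [Rel who] [VP [V read]]]]]]]]]]]
The trees differ in how a recursive rule is bracketed over the same span.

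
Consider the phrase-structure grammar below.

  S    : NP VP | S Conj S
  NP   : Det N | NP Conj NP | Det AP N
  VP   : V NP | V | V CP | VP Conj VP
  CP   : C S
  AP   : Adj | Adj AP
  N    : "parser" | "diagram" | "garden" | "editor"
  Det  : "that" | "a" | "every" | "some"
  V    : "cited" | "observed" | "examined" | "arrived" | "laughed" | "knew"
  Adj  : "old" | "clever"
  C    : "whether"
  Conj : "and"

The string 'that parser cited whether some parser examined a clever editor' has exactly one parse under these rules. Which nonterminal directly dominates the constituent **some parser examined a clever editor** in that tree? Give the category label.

CP

S
  NP
    Det: that
    N: parser
  VP
    V: cited
    CP
      C: whether
      S
        NP
          Det: some
          N: parser
        VP
          V: examined
          NP
            Det: a
            AP
              Adj: clever
            N: editor
The span 'some parser examined a clever editor' is the S node built by S → NP VP.
Its mother is the CP built by CP → C S.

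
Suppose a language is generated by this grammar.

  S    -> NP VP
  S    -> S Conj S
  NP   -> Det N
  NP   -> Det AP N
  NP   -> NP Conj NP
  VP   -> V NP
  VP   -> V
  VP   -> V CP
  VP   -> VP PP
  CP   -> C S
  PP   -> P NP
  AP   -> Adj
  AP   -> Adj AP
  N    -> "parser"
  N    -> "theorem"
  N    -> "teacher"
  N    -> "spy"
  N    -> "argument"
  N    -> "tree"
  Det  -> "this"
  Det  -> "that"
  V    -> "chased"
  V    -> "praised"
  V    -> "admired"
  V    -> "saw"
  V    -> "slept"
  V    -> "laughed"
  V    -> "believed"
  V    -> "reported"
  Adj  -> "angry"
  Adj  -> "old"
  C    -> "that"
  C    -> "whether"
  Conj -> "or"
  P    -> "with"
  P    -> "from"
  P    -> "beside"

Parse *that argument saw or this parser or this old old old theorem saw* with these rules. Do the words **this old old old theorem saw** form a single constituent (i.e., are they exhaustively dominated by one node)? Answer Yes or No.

No

[S [S [NP [Det that] [N argument]] [VP [V saw]]] [Conj or] [S [NP [NP [Det this] [N parser]] [Conj or] [NP [Det this] [AP [Adj old] [AP [Adj old] [AP [Adj old]]]] [N theorem]]] [VP [V saw]]]]
The smallest constituent containing 'this old old old theorem saw' is the S spanning 'this parser or this old old old theorem saw'; no single node in the tree dominates exactly the given words.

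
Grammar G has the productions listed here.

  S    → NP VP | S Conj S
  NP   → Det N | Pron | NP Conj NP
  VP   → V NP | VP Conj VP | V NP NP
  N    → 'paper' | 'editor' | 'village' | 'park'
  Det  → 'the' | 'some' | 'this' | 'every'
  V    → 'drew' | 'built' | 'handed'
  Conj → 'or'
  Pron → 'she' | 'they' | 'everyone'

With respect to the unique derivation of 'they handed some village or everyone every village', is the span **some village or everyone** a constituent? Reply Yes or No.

[S [NP [Pron they]] [VP [V handed] [NP [NP [Det some] [N village]] [Conj or] [NP [Pron everyone]]] [NP [Det every] [N village]]]]
The words 'some village or everyone' are exhaustively dominated by a single NP node (built by NP → NP Conj NP), so they form a constituent.

Yes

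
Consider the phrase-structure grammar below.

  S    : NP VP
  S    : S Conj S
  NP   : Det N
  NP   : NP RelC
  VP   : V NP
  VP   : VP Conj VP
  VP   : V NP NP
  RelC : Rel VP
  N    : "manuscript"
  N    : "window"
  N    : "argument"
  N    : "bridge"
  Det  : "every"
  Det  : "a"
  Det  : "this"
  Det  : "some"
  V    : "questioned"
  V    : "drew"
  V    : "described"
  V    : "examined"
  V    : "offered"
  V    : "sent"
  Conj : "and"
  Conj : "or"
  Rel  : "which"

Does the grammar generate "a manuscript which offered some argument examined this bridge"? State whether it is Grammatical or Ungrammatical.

Grammatical

S
  NP
    NP
      Det: a
      N: manuscript
    RelC
      Rel: which
      VP
        V: offered
        NP
          Det: some
          N: argument
  VP
    V: examined
    NP
      Det: this
      N: bridge
Every word is introduced by a lexical rule and the phrasal rules combine the resulting categories into a single S.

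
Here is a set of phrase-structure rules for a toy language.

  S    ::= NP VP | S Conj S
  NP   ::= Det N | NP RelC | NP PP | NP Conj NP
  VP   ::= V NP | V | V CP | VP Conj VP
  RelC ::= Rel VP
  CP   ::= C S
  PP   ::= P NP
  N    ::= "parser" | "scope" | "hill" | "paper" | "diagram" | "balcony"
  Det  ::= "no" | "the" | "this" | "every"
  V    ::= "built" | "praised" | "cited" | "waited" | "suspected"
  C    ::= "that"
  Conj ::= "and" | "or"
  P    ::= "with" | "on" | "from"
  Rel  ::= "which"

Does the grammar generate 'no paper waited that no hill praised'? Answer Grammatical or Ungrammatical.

S
  NP
    Det: no
    N: paper
  VP
    V: waited
    CP
      C: that
      S
        NP
          Det: no
          N: hill
        VP
          V: praised
The bracketing above is licensed at every node by one of the given productions, with S at the root.

Grammatical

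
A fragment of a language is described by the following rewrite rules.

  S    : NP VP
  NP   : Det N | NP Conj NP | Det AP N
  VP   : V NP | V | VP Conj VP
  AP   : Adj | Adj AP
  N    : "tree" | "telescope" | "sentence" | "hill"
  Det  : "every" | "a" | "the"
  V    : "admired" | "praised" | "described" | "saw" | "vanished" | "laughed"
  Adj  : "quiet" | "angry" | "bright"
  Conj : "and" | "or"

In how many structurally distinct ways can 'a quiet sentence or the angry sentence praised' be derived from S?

1

[S [NP [NP [Det a] [AP [Adj quiet]] [N sentence]] [Conj or] [NP [Det the] [AP [Adj angry]] [N sentence]]] [VP [V praised]]]
No rule offers an alternative attachment or grouping for any span, so this is the only derivation.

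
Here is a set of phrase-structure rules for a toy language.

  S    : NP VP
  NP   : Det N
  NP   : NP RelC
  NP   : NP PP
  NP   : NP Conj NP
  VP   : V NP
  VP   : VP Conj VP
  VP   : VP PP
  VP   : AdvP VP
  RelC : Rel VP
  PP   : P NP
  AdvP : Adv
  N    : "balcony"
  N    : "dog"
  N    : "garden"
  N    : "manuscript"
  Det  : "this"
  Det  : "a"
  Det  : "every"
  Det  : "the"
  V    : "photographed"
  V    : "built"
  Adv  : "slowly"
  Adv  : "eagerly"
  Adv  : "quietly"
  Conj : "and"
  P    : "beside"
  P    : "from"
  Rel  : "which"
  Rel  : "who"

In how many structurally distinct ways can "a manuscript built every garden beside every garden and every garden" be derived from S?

3

Two of the 3 distinct bracketings:
[S [NP [Det a] [N manuscript]] [VP [V built] [NP [NP [Det every] [N garden]] [PP [P beside] [NP [NP [Det every] [N garden]] [Conj and] [NP [Det every] [N garden]]]]]]]
[S [NP [Det a] [N manuscript]] [VP [V built] [NP [NP [NP [Det every] [N garden]] [PP [P beside] [NP [Det every] [N garden]]]] [Conj and] [NP [Det every] [N garden]]]]]
The trees differ in how a recursive rule is bracketed over the same span.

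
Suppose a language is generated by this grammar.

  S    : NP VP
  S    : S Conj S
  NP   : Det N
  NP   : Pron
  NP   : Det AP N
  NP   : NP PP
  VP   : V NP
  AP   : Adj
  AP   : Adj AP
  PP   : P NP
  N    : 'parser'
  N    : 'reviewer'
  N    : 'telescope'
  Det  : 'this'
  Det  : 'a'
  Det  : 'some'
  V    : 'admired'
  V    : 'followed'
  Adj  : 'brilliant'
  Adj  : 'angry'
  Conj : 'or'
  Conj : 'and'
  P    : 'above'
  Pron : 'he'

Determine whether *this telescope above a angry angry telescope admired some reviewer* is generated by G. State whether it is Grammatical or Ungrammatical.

Grammatical

S
  NP
    NP
      Det: this
      N: telescope
    PP
      P: above
      NP
        Det: a
        AP
          Adj: angry
          AP
            Adj: angry
        N: telescope
  VP
    V: admired
    NP
      Det: some
      N: reviewer
Each bracket corresponds to one application of a listed rule, so the string is derivable from S.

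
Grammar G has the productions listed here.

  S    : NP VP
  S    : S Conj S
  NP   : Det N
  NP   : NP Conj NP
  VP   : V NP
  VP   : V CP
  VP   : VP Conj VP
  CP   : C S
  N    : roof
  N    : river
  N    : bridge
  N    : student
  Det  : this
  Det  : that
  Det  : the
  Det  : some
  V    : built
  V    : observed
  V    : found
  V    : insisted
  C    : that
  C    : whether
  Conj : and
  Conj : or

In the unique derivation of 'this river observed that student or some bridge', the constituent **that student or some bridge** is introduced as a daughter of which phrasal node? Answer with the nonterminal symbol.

VP

[S [NP [Det this] [N river]] [VP [V observed] [NP [NP [Det that] [N student]] [Conj or] [NP [Det some] [N bridge]]]]]
The span 'that student or some bridge' is the NP node built by NP → NP Conj NP.
Its mother is the VP built by VP → V NP.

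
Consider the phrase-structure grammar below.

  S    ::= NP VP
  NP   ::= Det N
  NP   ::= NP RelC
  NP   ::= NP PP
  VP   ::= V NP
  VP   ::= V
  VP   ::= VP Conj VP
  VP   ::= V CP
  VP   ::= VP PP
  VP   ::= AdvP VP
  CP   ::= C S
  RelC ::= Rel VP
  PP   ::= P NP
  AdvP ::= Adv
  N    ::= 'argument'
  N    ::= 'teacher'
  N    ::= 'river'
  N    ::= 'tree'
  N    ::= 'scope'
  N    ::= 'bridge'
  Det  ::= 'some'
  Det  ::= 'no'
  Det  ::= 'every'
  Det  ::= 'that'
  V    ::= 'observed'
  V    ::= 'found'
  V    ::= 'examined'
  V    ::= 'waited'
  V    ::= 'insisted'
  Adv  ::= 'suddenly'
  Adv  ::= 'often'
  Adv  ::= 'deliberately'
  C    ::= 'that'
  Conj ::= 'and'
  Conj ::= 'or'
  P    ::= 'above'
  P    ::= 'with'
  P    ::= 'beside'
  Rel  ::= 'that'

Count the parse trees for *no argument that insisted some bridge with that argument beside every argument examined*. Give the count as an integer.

9

Two of the 9 distinct bracketings:
[S [NP [NP [Det no] [N argument]] [RelC [Rel that] [VP [V insisted] [NP [NP [Det some] [N bridge]] [PP [P with] [NP [NP [Det that] [N argument]] [PP [P beside] [NP [Det every] [N argument]]]]]]]]] [VP [V examined]]]
[S [NP [NP [Det no] [N argument]] [RelC [Rel that] [VP [V insisted] [NP [NP [NP [Det some] [N bridge]] [PP [P with] [NP [Det that] [N argument]]]] [PP [P beside] [NP [Det every] [N argument]]]]]]] [VP [V examined]]]
The trees differ in how a recursive rule is bracketed over the same span.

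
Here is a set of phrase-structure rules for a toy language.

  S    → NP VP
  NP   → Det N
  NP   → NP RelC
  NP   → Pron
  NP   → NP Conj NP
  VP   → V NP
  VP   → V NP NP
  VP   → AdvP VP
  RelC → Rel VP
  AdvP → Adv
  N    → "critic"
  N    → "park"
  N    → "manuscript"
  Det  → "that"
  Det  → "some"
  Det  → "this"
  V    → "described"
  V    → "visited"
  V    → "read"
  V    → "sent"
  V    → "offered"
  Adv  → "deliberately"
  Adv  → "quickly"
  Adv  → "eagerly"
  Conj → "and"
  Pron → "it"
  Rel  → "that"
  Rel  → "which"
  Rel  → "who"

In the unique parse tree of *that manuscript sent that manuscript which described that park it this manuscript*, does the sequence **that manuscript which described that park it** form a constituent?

[S [NP [Det that] [N manuscript]] [VP [V sent] [NP [NP [Det that] [N manuscript]] [RelC [Rel which] [VP [V described] [NP [Det that] [N park]] [NP [Pron it]]]]] [NP [Det this] [N manuscript]]]]
The words 'that manuscript which described that park it' are exhaustively dominated by a single NP node (built by NP → NP RelC), so they form a constituent.

Yes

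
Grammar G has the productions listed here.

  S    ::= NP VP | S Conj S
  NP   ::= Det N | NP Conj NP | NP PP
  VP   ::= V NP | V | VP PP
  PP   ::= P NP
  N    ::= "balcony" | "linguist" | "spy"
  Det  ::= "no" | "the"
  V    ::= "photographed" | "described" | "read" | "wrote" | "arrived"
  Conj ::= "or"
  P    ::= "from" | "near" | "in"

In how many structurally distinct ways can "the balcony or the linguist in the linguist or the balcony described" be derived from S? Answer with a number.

Two of the 5 distinct bracketings:
[S [NP [NP [Det the] [N balcony]] [Conj or] [NP [NP [NP [Det the] [N linguist]] [PP [P in] [NP [Det the] [N linguist]]]] [Conj or] [NP [Det the] [N balcony]]]] [VP [V described]]]
[S [NP [NP [Det the] [N balcony]] [Conj or] [NP [NP [Det the] [N linguist]] [PP [P in] [NP [NP [Det the] [N linguist]] [Conj or] [NP [Det the] [N balcony]]]]]] [VP [V described]]]
The trees differ in how a recursive rule is bracketed over the same span.

5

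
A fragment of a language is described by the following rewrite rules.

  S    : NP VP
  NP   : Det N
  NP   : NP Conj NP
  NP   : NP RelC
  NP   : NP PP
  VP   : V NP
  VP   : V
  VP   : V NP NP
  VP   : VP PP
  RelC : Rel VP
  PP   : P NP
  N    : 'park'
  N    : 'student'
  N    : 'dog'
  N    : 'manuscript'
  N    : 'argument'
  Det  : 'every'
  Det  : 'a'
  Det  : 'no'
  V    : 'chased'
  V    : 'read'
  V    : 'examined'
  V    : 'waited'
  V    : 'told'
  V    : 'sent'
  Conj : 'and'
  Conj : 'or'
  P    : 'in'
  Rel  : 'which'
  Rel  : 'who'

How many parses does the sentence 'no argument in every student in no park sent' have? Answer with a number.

2

The two bracketings:
[S [NP [NP [Det no] [N argument]] [PP [P in] [NP [NP [Det every] [N student]] [PP [P in] [NP [Det no] [N park]]]]]] [VP [V sent]]]
[S [NP [NP [NP [Det no] [N argument]] [PP [P in] [NP [Det every] [N student]]]] [PP [P in] [NP [Det no] [N park]]]] [VP [V sent]]]
The trees differ in how a recursive rule is bracketed over the same span.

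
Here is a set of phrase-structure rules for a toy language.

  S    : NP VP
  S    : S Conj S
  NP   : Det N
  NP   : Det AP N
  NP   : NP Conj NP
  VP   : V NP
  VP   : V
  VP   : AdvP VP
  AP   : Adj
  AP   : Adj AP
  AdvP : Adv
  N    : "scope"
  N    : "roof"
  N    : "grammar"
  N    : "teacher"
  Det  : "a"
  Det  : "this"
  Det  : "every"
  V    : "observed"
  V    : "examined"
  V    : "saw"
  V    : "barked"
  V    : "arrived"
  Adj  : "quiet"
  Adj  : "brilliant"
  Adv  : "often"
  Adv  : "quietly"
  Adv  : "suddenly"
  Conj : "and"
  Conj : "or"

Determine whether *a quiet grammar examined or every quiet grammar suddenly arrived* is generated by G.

S
  S
    NP
      Det: a
      AP
        Adj: quiet
      N: grammar
    VP
      V: examined
  Conj: or
  S
    NP
      Det: every
      AP
        Adj: quiet
      N: grammar
    VP
      AdvP
        Adv: suddenly
      VP
        V: arrived
Each bracket corresponds to one application of a listed rule, so the string is derivable from S.

Grammatical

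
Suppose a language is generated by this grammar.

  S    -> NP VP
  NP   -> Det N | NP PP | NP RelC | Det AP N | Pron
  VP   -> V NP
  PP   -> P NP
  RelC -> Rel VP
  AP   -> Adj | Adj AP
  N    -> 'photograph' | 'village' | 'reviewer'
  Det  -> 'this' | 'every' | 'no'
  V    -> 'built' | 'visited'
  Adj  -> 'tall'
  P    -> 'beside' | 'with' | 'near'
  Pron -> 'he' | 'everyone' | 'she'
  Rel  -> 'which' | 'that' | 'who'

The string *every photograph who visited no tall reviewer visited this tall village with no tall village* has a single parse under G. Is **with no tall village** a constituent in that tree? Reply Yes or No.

Yes

[S [NP [NP [Det every] [N photograph]] [RelC [Rel who] [VP [V visited] [NP [Det no] [AP [Adj tall]] [N reviewer]]]]] [VP [V visited] [NP [NP [Det this] [AP [Adj tall]] [N village]] [PP [P with] [NP [Det no] [AP [Adj tall]] [N village]]]]]]
The words 'with no tall village' are exhaustively dominated by a single PP node (built by PP → P NP), so they form a constituent.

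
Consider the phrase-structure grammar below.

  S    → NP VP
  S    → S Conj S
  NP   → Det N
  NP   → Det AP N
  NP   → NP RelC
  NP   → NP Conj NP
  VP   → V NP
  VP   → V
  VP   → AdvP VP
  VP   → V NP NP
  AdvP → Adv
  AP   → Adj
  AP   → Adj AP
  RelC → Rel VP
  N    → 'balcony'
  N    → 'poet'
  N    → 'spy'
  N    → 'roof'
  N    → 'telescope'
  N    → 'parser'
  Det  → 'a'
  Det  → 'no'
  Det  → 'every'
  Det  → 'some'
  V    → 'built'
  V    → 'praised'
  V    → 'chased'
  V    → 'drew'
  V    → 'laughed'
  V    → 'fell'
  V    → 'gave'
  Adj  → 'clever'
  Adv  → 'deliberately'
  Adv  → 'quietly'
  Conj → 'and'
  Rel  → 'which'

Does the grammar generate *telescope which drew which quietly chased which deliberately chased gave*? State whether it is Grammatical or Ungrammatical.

Ungrammatical

For S → NP VP, no prefix of the string parses as an NP. The alternative S rule S → S Conj S likewise has no satisfying split.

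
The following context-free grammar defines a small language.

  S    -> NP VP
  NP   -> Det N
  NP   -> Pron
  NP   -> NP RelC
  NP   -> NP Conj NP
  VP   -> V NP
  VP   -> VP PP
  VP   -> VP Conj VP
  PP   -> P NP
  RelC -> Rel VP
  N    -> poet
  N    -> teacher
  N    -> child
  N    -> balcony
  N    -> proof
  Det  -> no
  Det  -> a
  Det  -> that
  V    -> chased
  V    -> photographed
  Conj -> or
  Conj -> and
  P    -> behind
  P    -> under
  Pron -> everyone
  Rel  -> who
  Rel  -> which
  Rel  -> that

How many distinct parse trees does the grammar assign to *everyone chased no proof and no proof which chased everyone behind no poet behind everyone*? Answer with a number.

6

Two of the 6 distinct bracketings:
[S [NP [Pron everyone]] [VP [V chased] [NP [NP [NP [Det no] [N proof]] [Conj and] [NP [Det no] [N proof]]] [RelC [Rel which] [VP [VP [VP [V chased] [NP [Pron everyone]]] [PP [P behind] [NP [Det no] [N poet]]]] [PP [P behind] [NP [Pron everyone]]]]]]]]
[S [NP [Pron everyone]] [VP [V chased] [NP [NP [Det no] [N proof]] [Conj and] [NP [NP [Det no] [N proof]] [RelC [Rel which] [VP [VP [VP [V chased] [NP [Pron everyone]]] [PP [P behind] [NP [Det no] [N poet]]]] [PP [P behind] [NP [Pron everyone]]]]]]]]]
The trees differ in how a recursive rule is bracketed over the same span.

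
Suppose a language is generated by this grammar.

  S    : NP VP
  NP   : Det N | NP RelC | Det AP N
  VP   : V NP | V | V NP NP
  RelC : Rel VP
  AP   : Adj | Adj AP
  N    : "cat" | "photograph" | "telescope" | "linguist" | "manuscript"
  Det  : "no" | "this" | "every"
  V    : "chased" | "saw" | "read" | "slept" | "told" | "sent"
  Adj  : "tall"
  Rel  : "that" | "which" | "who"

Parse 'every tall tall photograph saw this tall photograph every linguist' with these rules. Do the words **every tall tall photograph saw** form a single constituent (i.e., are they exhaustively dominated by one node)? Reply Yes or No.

No

[S [NP [Det every] [AP [Adj tall] [AP [Adj tall]]] [N photograph]] [VP [V saw] [NP [Det this] [AP [Adj tall]] [N photograph]] [NP [Det every] [N linguist]]]]
The smallest constituent containing 'every tall tall photograph saw' is the S spanning 'every tall tall photograph saw this tall photograph every linguist'; no single node in the tree dominates exactly the given words.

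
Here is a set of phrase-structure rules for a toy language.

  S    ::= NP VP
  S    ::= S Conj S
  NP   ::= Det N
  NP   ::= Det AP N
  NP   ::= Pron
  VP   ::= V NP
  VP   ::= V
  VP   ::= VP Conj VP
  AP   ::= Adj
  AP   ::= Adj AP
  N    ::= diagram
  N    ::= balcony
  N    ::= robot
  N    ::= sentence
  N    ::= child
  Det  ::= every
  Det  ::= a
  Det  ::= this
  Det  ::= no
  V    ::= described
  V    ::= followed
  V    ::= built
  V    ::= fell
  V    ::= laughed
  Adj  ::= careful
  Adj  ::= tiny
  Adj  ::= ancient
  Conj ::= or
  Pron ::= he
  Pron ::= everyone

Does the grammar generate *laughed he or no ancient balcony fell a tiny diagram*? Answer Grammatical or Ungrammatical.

Ungrammatical

For S → NP VP, no prefix of the string parses as an NP. The alternative S rule S → S Conj S likewise has no satisfying split.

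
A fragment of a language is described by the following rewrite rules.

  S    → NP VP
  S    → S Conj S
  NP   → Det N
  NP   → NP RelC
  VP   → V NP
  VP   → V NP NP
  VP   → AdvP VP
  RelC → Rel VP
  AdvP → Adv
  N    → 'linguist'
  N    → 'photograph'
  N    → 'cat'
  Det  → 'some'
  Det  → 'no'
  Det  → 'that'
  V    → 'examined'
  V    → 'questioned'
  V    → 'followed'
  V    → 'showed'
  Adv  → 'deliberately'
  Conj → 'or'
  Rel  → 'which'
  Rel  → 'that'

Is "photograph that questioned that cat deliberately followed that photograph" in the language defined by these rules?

For S → NP VP, no prefix of the string parses as an NP. The alternative S rule S → S Conj S likewise has no satisfying split.

Ungrammatical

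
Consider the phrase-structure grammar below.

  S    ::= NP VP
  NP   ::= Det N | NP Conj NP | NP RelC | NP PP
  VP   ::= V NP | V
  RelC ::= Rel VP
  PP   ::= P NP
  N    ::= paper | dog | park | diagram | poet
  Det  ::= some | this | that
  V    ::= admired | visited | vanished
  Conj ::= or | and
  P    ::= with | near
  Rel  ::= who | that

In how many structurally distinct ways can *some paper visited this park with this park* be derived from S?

1

[S [NP [Det some] [N paper]] [VP [V visited] [NP [NP [Det this] [N park]] [PP [P with] [NP [Det this] [N park]]]]]]
No rule offers an alternative attachment or grouping for any span, so this is the only derivation.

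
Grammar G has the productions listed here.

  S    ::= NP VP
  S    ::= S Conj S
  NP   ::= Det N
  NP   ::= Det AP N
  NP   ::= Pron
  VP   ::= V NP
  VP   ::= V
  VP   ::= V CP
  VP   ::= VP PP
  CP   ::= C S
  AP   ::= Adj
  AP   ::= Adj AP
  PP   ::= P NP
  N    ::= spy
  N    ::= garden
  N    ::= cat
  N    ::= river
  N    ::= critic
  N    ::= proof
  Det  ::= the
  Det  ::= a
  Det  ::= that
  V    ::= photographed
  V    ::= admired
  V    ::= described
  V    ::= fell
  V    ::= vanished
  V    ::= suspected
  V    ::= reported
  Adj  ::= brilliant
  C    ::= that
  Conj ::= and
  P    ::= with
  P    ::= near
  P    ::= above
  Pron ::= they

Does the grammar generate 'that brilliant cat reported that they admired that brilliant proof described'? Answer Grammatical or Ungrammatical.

For S → NP VP, the only prefix that parses as NP is 'that brilliant cat', but the remainder 'reported that they admired that brilliant proof described' is not a VP under these rules. The alternative S rule S → S Conj S likewise has no satisfying split.

Ungrammatical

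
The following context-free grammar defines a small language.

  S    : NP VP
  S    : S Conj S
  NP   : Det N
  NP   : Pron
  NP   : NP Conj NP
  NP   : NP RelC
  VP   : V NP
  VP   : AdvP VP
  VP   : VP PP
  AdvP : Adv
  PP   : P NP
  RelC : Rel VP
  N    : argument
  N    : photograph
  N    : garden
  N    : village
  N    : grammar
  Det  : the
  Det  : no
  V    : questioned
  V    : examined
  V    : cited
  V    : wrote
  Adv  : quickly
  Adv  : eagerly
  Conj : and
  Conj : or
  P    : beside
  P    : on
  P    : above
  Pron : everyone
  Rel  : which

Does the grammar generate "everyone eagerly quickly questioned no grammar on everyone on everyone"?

[S [NP [Pron everyone]] [VP [AdvP [Adv eagerly]] [VP [AdvP [Adv quickly]] [VP [VP [VP [V questioned] [NP [Det no] [N grammar]]] [PP [P on] [NP [Pron everyone]]]] [PP [P on] [NP [Pron everyone]]]]]]]
Every word is introduced by a lexical rule and the phrasal rules combine the resulting categories into a single S.

Grammatical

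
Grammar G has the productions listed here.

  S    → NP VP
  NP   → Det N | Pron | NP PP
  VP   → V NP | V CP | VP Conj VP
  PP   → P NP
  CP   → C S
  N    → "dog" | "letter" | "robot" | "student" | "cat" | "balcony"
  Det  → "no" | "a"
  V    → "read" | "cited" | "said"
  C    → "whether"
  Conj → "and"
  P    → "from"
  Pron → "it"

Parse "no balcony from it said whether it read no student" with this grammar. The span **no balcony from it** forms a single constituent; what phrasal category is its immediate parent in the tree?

S

S
  NP
    NP
      Det: no
      N: balcony
    PP
      P: from
      NP
        Pron: it
  VP
    V: said
    CP
      C: whether
      S
        NP
          Pron: it
        VP
          V: read
          NP
            Det: no
            N: student
The span 'no balcony from it' is the NP node built by NP → NP PP.
Its mother is the S built by S → NP VP.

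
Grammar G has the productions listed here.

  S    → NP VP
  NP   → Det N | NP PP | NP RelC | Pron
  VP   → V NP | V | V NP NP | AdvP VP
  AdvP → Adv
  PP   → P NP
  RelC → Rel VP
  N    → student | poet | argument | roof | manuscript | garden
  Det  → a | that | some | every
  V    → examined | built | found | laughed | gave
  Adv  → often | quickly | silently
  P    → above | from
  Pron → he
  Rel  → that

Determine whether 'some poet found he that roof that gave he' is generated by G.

S
  NP
    Det: some
    N: poet
  VP
    V: found
    NP
      Pron: he
    NP
      NP
        Det: that
        N: roof
      RelC
        Rel: that
        VP
          V: gave
          NP
            Pron: he
Each bracket corresponds to one application of a listed rule, so the string is derivable from S.

Grammatical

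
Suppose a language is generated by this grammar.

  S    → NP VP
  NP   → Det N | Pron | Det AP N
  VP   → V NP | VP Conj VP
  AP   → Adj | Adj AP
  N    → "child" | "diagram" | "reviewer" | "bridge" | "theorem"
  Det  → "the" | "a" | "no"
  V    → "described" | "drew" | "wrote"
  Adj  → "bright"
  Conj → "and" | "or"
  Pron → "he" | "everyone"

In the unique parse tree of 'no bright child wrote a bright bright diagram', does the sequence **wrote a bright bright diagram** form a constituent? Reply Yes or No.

[S [NP [Det no] [AP [Adj bright]] [N child]] [VP [V wrote] [NP [Det a] [AP [Adj bright] [AP [Adj bright]]] [N diagram]]]]
The words 'wrote a bright bright diagram' are exhaustively dominated by a single VP node (built by VP → V NP), so they form a constituent.

Yes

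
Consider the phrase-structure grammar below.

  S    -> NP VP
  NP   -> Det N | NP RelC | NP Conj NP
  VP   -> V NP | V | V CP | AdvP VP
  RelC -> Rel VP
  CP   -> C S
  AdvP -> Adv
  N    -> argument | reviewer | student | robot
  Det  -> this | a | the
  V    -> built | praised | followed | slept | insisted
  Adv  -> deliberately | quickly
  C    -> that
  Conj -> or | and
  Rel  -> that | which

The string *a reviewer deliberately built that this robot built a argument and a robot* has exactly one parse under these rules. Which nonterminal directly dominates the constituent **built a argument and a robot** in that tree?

S

[S [NP [Det a] [N reviewer]] [VP [AdvP [Adv deliberately]] [VP [V built] [CP [C that] [S [NP [Det this] [N robot]] [VP [V built] [NP [NP [Det a] [N argument]] [Conj and] [NP [Det a] [N robot]]]]]]]]]
The span 'built a argument and a robot' is the VP node built by VP → V NP.
Its mother is the S built by S → NP VP.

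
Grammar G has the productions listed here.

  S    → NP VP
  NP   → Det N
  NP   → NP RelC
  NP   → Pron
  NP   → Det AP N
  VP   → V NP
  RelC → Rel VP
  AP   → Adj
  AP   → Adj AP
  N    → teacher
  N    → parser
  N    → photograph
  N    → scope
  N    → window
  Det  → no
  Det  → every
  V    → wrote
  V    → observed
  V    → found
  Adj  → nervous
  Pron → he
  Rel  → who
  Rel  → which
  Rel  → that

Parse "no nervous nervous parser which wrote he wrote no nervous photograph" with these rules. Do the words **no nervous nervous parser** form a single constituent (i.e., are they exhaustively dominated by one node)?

[S [NP [NP [Det no] [AP [Adj nervous] [AP [Adj nervous]]] [N parser]] [RelC [Rel which] [VP [V wrote] [NP [Pron he]]]]] [VP [V wrote] [NP [Det no] [AP [Adj nervous]] [N photograph]]]]
The words 'no nervous nervous parser' are exhaustively dominated by a single NP node (built by NP → Det AP N), so they form a constituent.

Yes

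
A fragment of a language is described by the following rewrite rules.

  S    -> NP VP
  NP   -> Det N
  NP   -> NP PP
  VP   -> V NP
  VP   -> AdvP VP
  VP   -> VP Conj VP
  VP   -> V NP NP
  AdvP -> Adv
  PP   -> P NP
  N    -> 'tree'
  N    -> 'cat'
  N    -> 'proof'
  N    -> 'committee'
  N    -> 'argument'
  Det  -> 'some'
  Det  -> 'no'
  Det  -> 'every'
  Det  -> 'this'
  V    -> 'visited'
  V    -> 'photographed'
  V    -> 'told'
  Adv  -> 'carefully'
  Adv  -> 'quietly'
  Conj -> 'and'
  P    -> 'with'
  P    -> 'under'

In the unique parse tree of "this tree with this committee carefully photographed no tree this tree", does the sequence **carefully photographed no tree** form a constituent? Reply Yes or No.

[S [NP [NP [Det this] [N tree]] [PP [P with] [NP [Det this] [N committee]]]] [VP [AdvP [Adv carefully]] [VP [V photographed] [NP [Det no] [N tree]] [NP [Det this] [N tree]]]]]
The smallest constituent containing 'carefully photographed no tree' is the VP spanning 'carefully photographed no tree this tree'; no single node in the tree dominates exactly the given words.

No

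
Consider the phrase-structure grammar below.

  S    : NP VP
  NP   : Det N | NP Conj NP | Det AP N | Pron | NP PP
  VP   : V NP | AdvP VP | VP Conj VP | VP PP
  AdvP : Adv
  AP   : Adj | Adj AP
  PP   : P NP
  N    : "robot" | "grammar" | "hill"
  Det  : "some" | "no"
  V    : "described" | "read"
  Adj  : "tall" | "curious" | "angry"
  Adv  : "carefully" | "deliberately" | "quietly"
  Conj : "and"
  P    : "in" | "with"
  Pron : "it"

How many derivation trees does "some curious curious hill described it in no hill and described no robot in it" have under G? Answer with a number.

Two of the 6 distinct bracketings:
[S [NP [Det some] [AP [Adj curious] [AP [Adj curious]]] [N hill]] [VP [VP [V described] [NP [NP [Pron it]] [PP [P in] [NP [Det no] [N hill]]]]] [Conj and] [VP [V described] [NP [NP [Det no] [N robot]] [PP [P in] [NP [Pron it]]]]]]]
[S [NP [Det some] [AP [Adj curious] [AP [Adj curious]]] [N hill]] [VP [VP [V described] [NP [NP [Pron it]] [PP [P in] [NP [Det no] [N hill]]]]] [Conj and] [VP [VP [V described] [NP [Det no] [N robot]]] [PP [P in] [NP [Pron it]]]]]]
The difference turns on whether VP → VP PP is used at the relevant span, versus an alternative expansion of VP.

6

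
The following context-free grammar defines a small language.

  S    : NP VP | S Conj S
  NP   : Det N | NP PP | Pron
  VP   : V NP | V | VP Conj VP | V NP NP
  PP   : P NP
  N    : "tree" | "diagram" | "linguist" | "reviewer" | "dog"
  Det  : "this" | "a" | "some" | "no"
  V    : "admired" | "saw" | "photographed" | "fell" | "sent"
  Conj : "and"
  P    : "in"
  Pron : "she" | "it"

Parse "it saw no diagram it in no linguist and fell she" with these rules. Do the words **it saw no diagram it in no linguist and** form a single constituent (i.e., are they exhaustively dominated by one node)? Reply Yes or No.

[S [NP [Pron it]] [VP [VP [V saw] [NP [Det no] [N diagram]] [NP [NP [Pron it]] [PP [P in] [NP [Det no] [N linguist]]]]] [Conj and] [VP [V fell] [NP [Pron she]]]]]
The smallest constituent containing 'it saw no diagram it in no linguist and' is the S spanning 'it saw no diagram it in no linguist and fell she'; no single node in the tree dominates exactly the given words.

No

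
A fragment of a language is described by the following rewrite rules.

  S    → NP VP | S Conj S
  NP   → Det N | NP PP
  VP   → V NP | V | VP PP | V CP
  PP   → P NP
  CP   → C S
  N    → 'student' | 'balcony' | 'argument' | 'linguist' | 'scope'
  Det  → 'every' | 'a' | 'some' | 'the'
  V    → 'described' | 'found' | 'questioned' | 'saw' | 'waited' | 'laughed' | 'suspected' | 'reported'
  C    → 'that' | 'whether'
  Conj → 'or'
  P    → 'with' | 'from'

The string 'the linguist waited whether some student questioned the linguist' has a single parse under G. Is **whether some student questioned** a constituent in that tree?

No

[S [NP [Det the] [N linguist]] [VP [V waited] [CP [C whether] [S [NP [Det some] [N student]] [VP [V questioned] [NP [Det the] [N linguist]]]]]]]
The smallest constituent containing 'whether some student questioned' is the CP spanning 'whether some student questioned the linguist'; no single node in the tree dominates exactly the given words.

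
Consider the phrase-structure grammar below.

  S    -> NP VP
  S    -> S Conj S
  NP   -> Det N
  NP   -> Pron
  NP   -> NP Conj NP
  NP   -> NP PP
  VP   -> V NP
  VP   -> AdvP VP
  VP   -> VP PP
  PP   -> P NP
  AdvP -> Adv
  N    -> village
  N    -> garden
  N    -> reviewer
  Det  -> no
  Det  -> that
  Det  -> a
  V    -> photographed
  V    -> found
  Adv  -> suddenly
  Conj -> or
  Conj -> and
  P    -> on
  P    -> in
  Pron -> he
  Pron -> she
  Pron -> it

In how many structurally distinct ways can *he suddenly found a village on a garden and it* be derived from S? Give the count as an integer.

Two of the 4 distinct bracketings:
[S [NP [Pron he]] [VP [AdvP [Adv suddenly]] [VP [V found] [NP [NP [NP [Det a] [N village]] [PP [P on] [NP [Det a] [N garden]]]] [Conj and] [NP [Pron it]]]]]]
[S [NP [Pron he]] [VP [AdvP [Adv suddenly]] [VP [V found] [NP [NP [Det a] [N village]] [PP [P on] [NP [NP [Det a] [N garden]] [Conj and] [NP [Pron it]]]]]]]]
The trees differ in how a recursive rule is bracketed over the same span.

4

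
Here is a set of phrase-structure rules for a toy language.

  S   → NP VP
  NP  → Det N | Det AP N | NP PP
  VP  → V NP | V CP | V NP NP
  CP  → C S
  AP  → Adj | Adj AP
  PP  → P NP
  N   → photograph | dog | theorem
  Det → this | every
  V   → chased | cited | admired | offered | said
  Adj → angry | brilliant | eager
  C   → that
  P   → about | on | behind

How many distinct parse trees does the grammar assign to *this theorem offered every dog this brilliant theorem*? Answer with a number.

1

[S [NP [Det this] [N theorem]] [VP [V offered] [NP [Det every] [N dog]] [NP [Det this] [AP [Adj brilliant]] [N theorem]]]]
No rule offers an alternative attachment or grouping for any span, so this is the only derivation.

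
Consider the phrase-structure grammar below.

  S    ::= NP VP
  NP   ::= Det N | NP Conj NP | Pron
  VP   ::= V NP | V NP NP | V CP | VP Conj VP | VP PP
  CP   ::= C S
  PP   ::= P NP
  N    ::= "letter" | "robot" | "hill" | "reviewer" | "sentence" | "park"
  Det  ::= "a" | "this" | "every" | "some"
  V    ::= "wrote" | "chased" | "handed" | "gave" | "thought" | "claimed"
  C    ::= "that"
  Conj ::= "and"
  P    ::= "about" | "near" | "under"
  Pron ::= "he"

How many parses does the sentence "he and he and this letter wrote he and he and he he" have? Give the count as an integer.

Two of the 4 distinct bracketings:
[S [NP [NP [Pron he]] [Conj and] [NP [NP [Pron he]] [Conj and] [NP [Det this] [N letter]]]] [VP [V wrote] [NP [NP [Pron he]] [Conj and] [NP [NP [Pron he]] [Conj and] [NP [Pron he]]]] [NP [Pron he]]]]
[S [NP [NP [Pron he]] [Conj and] [NP [NP [Pron he]] [Conj and] [NP [Det this] [N letter]]]] [VP [V wrote] [NP [NP [NP [Pron he]] [Conj and] [NP [Pron he]]] [Conj and] [NP [Pron he]]] [NP [Pron he]]]]
The trees differ in how a recursive rule is bracketed over the same span.

4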